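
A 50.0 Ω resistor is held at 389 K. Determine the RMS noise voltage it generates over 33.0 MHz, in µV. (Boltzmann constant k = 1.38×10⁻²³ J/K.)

5.95 µV

V_n = √(4kTRB)
4kTRB = 4 × 1.38×10⁻²³ × 389 × 5.00×10¹ × 3.30×10⁷ = 3.54×10⁻¹¹ V²
V_n = √(3.54×10⁻¹¹) = 5.95×10⁻⁶ V = 5.95 µV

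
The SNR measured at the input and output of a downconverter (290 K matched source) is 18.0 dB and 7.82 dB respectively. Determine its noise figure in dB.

10.18 dB

NF (dB) = SNR_in(dB) − SNR_out(dB) when the source is at T₀
NF = 18.0 − 7.82 = 10.18 dB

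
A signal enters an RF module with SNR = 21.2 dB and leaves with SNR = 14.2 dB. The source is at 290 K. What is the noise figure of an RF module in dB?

7.0 dB

NF (dB) = SNR_in(dB) − SNR_out(dB) when the source is at T₀
NF = 21.2 − 14.2 = 7.0 dB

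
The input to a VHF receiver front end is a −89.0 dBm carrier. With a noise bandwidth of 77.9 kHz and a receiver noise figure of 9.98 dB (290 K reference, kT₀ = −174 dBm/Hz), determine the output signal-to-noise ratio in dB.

Noise floor: N = −174 + 10 log₁₀(B) + NF
10 log₁₀(7.79×10⁴) = 48.92 dB
N = −174 + 48.92 + 9.98 = −115.10 dBm
SNR = P_sig − N = −89.0 − (−115.10) = 26.10 dB → 26.1 dB

26.1 dB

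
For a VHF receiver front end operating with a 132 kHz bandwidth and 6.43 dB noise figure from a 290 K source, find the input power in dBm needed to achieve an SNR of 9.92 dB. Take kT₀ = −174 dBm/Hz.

Sensitivity = −174 + 10 log₁₀(B) + NF + SNR_min
= −174 + 51.21 + 6.43 + 9.92
= −106.44 dBm → −106.4 dBm

−106.4 dBm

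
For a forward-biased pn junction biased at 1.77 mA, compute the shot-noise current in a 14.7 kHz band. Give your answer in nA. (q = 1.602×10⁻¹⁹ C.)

2.89 nA

I_n = √(2qI·B)
2qI·B = 2 × 1.602×10⁻¹⁹ × 1.77×10⁻³ × 1.47×10⁴ = 8.34×10⁻¹⁸ A²
I_n = √(8.34×10⁻¹⁸) = 2.89×10⁻⁹ A = 2.89 nA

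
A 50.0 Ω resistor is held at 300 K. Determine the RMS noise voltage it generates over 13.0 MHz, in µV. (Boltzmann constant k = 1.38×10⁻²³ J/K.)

3.28 µV

V_n = √(4kTRB)
4kTRB = 4 × 1.38×10⁻²³ × 300 × 5.00×10¹ × 1.30×10⁷ = 1.08×10⁻¹¹ V²
V_n = √(1.08×10⁻¹¹) = 3.28×10⁻⁶ V = 3.28 µV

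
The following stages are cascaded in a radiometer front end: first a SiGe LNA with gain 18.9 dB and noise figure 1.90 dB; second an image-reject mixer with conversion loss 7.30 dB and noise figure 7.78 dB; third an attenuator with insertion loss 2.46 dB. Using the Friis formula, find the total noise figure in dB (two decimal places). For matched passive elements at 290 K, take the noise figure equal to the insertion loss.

2.22 dB

Convert to linear (a loss of L dB is a gain of −L dB): F_i = 10^(NF_i/10), G_i = 10^(G_i,dB/10)
  Stage 1: F_1 = 10^(1.90/10) = 1.549, G_1 = 10^(18.9/10) = 77.62
  Stage 2: F_2 = 10^(7.78/10) = 5.998, G_2 = 10^(−7.30/10) = 0.1862
  Stage 3: F_3 = 10^(2.46/10) = 1.762, G_3 = 10^(−2.46/10) = 0.5675
Friis cascade:
  F = 1.549 + (5.998 − 1)/77.62 + (1.762 − 1)/14.45 = 1.666
NF = 10 log₁₀(1.666) = 2.22 dB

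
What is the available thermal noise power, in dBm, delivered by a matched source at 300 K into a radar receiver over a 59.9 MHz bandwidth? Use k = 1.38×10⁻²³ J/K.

−96.1 dBm

P_n = kTB = 1.38×10⁻²³ × 300 × 5.99×10⁷ = 2.48×10⁻¹³ W
In dBm: 10 log₁₀(2.48×10⁻¹³ / 10⁻³) = −96.1 dBm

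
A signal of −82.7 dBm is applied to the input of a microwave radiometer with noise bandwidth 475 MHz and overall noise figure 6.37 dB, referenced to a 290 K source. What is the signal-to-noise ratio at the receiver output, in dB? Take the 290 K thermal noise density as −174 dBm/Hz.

−1.8 dB

Noise floor: N = −174 + 10 log₁₀(B) + NF
10 log₁₀(4.75×10⁸) = 86.77 dB
N = −174 + 86.77 + 6.37 = −80.86 dBm
SNR = P_sig − N = −82.7 − (−80.86) = −1.84 dB → −1.8 dB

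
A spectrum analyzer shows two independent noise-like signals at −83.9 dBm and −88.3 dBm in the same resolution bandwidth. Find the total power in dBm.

−82.6 dBm

Convert to linear, add, convert back:
P₁ = 4.07×10⁻¹² W, P₂ = 1.48×10⁻¹² W
P_tot = 5.55×10⁻¹² W → 10 log₁₀(P_tot / 10⁻³) = −82.6 dBm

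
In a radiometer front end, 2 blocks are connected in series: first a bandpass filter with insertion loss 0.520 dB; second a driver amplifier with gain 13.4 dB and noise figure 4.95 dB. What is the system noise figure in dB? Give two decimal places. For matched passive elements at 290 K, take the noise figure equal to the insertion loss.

5.47 dB

Convert to linear (a loss of L dB is a gain of −L dB): F_i = 10^(NF_i/10), G_i = 10^(G_i,dB/10)
  Stage 1: F_1 = 10^(0.520/10) = 1.127, G_1 = 10^(−0.520/10) = 0.8872
  Stage 2: F_2 = 10^(4.95/10) = 3.126, G_2 = 10^(13.4/10) = 21.88
Friis cascade:
  F = 1.127 + (3.126 − 1)/0.8872 = 3.524
NF = 10 log₁₀(3.524) = 5.47 dB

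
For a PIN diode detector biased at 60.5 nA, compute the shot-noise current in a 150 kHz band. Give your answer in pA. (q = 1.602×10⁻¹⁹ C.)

53.9 pA

I_n = √(2qI·B)
2qI·B = 2 × 1.602×10⁻¹⁹ × 6.05×10⁻⁸ × 1.50×10⁵ = 2.91×10⁻²¹ A²
I_n = √(2.91×10⁻²¹) = 5.39×10⁻¹¹ A = 53.9 pA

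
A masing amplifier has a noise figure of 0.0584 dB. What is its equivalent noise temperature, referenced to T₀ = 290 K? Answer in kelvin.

F = 10^(0.0584/10) = 1.01354
T_e = (F − 1)·T₀ = (1.01354 − 1) × 290 = 3.93 K

3.93 K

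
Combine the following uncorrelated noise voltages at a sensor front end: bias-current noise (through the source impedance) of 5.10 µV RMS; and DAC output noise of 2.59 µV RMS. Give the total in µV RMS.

5.72 µV

Uncorrelated sources add in power (mean-square): V_tot = √(ΣV_i²)
V_tot = √[(5.10×10⁻⁶)² + (2.59×10⁻⁶)²] = 5.72×10⁻⁶ V = 5.72 µV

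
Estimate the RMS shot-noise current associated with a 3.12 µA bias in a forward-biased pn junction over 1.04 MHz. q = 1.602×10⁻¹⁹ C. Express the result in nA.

I_n = √(2qI·B)
2qI·B = 2 × 1.602×10⁻¹⁹ × 3.12×10⁻⁶ × 1.04×10⁶ = 1.04×10⁻¹⁸ A²
I_n = √(1.04×10⁻¹⁸) = 1.02×10⁻⁹ A = 1.02 nA

1.02 nA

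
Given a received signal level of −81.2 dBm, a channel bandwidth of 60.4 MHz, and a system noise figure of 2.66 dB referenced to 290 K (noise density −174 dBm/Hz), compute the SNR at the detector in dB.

Noise floor: N = −174 + 10 log₁₀(B) + NF
10 log₁₀(6.04×10⁷) = 77.81 dB
N = −174 + 77.81 + 2.66 = −93.53 dBm
SNR = P_sig − N = −81.2 − (−93.53) = 12.33 dB → 12.3 dB

12.3 dB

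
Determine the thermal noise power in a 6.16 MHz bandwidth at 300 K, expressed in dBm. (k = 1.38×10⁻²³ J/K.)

−105.9 dBm

P_n = kTB = 1.38×10⁻²³ × 300 × 6.16×10⁶ = 2.55×10⁻¹⁴ W
In dBm: 10 log₁₀(2.55×10⁻¹⁴ / 10⁻³) = −105.9 dBm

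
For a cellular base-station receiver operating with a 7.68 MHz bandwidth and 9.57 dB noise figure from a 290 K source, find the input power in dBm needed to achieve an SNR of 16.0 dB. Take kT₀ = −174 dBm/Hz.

−79.6 dBm

Sensitivity = −174 + 10 log₁₀(B) + NF + SNR_min
= −174 + 68.85 + 9.57 + 16.0
= −79.58 dBm → −79.6 dBm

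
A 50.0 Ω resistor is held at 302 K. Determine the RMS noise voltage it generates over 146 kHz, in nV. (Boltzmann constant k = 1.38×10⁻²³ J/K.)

V_n = √(4kTRB)
4kTRB = 4 × 1.38×10⁻²³ × 302 × 5.00×10¹ × 1.46×10⁵ = 1.22×10⁻¹³ V²
V_n = √(1.22×10⁻¹³) = 3.49×10⁻⁷ V = 349 nV

349 nV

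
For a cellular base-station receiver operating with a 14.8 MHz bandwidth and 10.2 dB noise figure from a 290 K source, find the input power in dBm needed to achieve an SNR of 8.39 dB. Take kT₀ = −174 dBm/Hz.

−83.7 dBm

Sensitivity = −174 + 10 log₁₀(B) + NF + SNR_min
= −174 + 71.7 + 10.2 + 8.39
= −83.71 dBm → −83.7 dBm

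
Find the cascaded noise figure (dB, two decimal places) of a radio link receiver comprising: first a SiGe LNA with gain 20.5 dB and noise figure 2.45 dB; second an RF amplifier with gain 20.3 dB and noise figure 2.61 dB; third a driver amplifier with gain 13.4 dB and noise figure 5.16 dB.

Convert to linear (a loss of L dB is a gain of −L dB): F_i = 10^(NF_i/10), G_i = 10^(G_i,dB/10)
  Stage 1: F_1 = 10^(2.45/10) = 1.758, G_1 = 10^(20.5/10) = 112.2
  Stage 2: F_2 = 10^(2.61/10) = 1.824, G_2 = 10^(20.3/10) = 107.2
  Stage 3: F_3 = 10^(5.16/10) = 3.281, G_3 = 10^(13.4/10) = 21.88
Friis cascade:
  F = 1.758 + (1.824 − 1)/112.2 + (3.281 − 1)/1.202×10⁴ = 1.765
NF = 10 log₁₀(1.765) = 2.47 dB

2.47 dB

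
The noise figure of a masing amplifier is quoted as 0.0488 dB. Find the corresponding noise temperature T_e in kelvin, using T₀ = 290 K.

F = 10^(0.0488/10) = 1.0113
T_e = (F − 1)·T₀ = (1.0113 − 1) × 290 = 3.28 K

3.28 K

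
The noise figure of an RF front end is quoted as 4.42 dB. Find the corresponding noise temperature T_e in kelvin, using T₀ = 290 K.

512 K

F = 10^(4.42/10) = 2.76694
T_e = (F − 1)·T₀ = (2.76694 − 1) × 290 = 512 K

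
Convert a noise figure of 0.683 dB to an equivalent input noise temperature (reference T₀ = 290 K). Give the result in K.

F = 10^(0.683/10) = 1.17031
T_e = (F − 1)·T₀ = (1.17031 − 1) × 290 = 49.4 K

49.4 K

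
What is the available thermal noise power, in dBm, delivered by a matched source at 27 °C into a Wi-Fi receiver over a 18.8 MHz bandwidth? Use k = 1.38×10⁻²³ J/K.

T = 27 °C + 273.15 = 300.15 K
P_n = kTB = 1.38×10⁻²³ × 300.15 × 1.88×10⁷ = 7.79×10⁻¹⁴ W
In dBm: 10 log₁₀(7.79×10⁻¹⁴ / 10⁻³) = −101.1 dBm

−101.1 dBm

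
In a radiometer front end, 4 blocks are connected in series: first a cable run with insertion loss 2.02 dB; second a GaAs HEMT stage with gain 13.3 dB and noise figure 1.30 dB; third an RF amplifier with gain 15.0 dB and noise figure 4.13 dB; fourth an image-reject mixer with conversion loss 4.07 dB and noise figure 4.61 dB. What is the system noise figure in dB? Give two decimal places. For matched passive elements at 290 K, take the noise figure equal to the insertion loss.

Convert to linear (a loss of L dB is a gain of −L dB): F_i = 10^(NF_i/10), G_i = 10^(G_i,dB/10)
  Stage 1: F_1 = 10^(2.02/10) = 1.592, G_1 = 10^(−2.02/10) = 0.6281
  Stage 2: F_2 = 10^(1.30/10) = 1.349, G_2 = 10^(13.3/10) = 21.38
  Stage 3: F_3 = 10^(4.13/10) = 2.588, G_3 = 10^(15.0/10) = 31.62
  Stage 4: F_4 = 10^(4.61/10) = 2.891, G_4 = 10^(−4.07/10) = 0.3917
Friis cascade:
  F = 1.592 + (1.349 − 1)/0.6281 + (2.588 − 1)/13.43 + (2.891 − 1)/424.6 = 2.271
NF = 10 log₁₀(2.271) = 3.56 dB

3.56 dB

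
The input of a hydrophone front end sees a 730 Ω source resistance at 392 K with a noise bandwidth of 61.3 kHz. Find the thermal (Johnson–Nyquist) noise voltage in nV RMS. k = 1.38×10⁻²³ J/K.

V_n = √(4kTRB)
4kTRB = 4 × 1.38×10⁻²³ × 392 × 7.30×10² × 6.13×10⁴ = 9.68×10⁻¹³ V²
V_n = √(9.68×10⁻¹³) = 9.84×10⁻⁷ V = 984 nV

984 nV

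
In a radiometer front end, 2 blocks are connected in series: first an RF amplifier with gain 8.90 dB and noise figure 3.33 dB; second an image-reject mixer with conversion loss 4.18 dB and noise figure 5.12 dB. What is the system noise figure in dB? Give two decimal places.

3.88 dB

Convert to linear (a loss of L dB is a gain of −L dB): F_i = 10^(NF_i/10), G_i = 10^(G_i,dB/10)
  Stage 1: F_1 = 10^(3.33/10) = 2.153, G_1 = 10^(8.90/10) = 7.762
  Stage 2: F_2 = 10^(5.12/10) = 3.251, G_2 = 10^(−4.18/10) = 0.3819
Friis cascade:
  F = 2.153 + (3.251 − 1)/7.762 = 2.443
NF = 10 log₁₀(2.443) = 3.88 dB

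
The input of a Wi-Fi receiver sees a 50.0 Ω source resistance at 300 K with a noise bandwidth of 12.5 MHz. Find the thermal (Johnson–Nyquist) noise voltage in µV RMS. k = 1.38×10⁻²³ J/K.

V_n = √(4kTRB)
4kTRB = 4 × 1.38×10⁻²³ × 300 × 5.00×10¹ × 1.25×10⁷ = 1.04×10⁻¹¹ V²
V_n = √(1.04×10⁻¹¹) = 3.22×10⁻⁶ V = 3.22 µV

3.22 µV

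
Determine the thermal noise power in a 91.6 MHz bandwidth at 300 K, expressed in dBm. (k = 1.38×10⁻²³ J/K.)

−94.2 dBm

P_n = kTB = 1.38×10⁻²³ × 300 × 9.16×10⁷ = 3.79×10⁻¹³ W
In dBm: 10 log₁₀(3.79×10⁻¹³ / 10⁻³) = −94.2 dBm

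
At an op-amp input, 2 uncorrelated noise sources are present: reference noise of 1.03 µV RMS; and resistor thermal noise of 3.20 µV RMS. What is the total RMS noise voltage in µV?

3.36 µV

Uncorrelated sources add in power (mean-square): V_tot = √(ΣV_i²)
V_tot = √[(1.03×10⁻⁶)² + (3.20×10⁻⁶)²] = 3.36×10⁻⁶ V = 3.36 µV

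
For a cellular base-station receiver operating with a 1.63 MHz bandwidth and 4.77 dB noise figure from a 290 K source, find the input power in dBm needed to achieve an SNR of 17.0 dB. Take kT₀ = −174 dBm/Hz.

Sensitivity = −174 + 10 log₁₀(B) + NF + SNR_min
= −174 + 62.12 + 4.77 + 17.0
= −90.11 dBm → −90.1 dBm

−90.1 dBm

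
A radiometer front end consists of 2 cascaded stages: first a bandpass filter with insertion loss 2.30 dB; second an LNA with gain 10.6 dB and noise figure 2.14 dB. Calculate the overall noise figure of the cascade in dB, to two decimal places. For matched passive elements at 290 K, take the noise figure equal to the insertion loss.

4.44 dB

Convert to linear (a loss of L dB is a gain of −L dB): F_i = 10^(NF_i/10), G_i = 10^(G_i,dB/10)
  Stage 1: F_1 = 10^(2.30/10) = 1.698, G_1 = 10^(−2.30/10) = 0.5888
  Stage 2: F_2 = 10^(2.14/10) = 1.637, G_2 = 10^(10.6/10) = 11.48
Friis cascade:
  F = 1.698 + (1.637 − 1)/0.5888 = 2.780
NF = 10 log₁₀(2.780) = 4.44 dB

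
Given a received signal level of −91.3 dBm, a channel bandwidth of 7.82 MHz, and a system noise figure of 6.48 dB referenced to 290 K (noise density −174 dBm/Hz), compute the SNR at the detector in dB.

7.3 dB

Noise floor: N = −174 + 10 log₁₀(B) + NF
10 log₁₀(7.82×10⁶) = 68.93 dB
N = −174 + 68.93 + 6.48 = −98.59 dBm
SNR = P_sig − N = −91.3 − (−98.59) = 7.29 dB → 7.3 dB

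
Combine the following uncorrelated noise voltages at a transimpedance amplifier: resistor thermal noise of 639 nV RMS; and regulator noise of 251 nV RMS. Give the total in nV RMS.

687 nV

Uncorrelated sources add in power (mean-square): V_tot = √(ΣV_i²)
V_tot = √[(6.39×10⁻⁷)² + (2.51×10⁻⁷)²] = 6.87×10⁻⁷ V = 687 nV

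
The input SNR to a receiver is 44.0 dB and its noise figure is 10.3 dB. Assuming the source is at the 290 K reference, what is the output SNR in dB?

By definition F = SNR_in/SNR_out, so in dB: SNR_out = SNR_in − NF
SNR_out = 44.0 − 10.3 = 33.7 dB

33.7 dB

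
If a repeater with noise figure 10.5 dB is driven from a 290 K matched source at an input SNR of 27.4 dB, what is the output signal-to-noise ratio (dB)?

16.9 dB

By definition F = SNR_in/SNR_out, so in dB: SNR_out = SNR_in − NF
SNR_out = 27.4 − 10.5 = 16.9 dB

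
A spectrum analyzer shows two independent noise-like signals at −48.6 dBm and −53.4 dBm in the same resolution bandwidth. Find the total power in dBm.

−47.4 dBm

Convert to linear, add, convert back:
P₁ = 1.38×10⁻⁸ W, P₂ = 4.57×10⁻⁹ W
P_tot = 1.84×10⁻⁸ W → 10 log₁₀(P_tot / 10⁻³) = −47.4 dBm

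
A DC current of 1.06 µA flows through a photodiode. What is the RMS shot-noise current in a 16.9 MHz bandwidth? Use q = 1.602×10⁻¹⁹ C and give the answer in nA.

I_n = √(2qI·B)
2qI·B = 2 × 1.602×10⁻¹⁹ × 1.06×10⁻⁶ × 1.69×10⁷ = 5.74×10⁻¹⁸ A²
I_n = √(5.74×10⁻¹⁸) = 2.40×10⁻⁹ A = 2.40 nA

2.40 nA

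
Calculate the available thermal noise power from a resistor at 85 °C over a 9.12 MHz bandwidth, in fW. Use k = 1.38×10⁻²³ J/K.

T = 85 °C + 273.15 = 358.15 K
P_n = kTB = 1.38×10⁻²³ × 358.15 × 9.12×10⁶ = 4.51×10⁻¹⁴ W = 45.1 fW

45.1 fW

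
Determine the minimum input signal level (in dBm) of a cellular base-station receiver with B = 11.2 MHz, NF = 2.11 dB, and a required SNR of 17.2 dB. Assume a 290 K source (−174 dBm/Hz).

Sensitivity = −174 + 10 log₁₀(B) + NF + SNR_min
= −174 + 70.49 + 2.11 + 17.2
= −84.20 dBm → −84.2 dBm

−84.2 dBm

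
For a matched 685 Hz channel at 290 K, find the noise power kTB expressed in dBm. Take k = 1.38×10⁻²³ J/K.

P_n = kTB = 1.38×10⁻²³ × 290 × 6.85×10² = 2.74×10⁻¹⁸ W
In dBm: 10 log₁₀(2.74×10⁻¹⁸ / 10⁻³) = −145.6 dBm

−145.6 dBm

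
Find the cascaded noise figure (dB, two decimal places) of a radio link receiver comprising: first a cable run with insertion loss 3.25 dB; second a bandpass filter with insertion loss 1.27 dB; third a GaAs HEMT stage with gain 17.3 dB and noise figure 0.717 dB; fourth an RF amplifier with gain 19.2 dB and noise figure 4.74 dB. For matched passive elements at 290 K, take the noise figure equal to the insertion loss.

Convert to linear (a loss of L dB is a gain of −L dB): F_i = 10^(NF_i/10), G_i = 10^(G_i,dB/10)
  Stage 1: F_1 = 10^(3.25/10) = 2.113, G_1 = 10^(−3.25/10) = 0.4732
  Stage 2: F_2 = 10^(1.27/10) = 1.340, G_2 = 10^(−1.27/10) = 0.7464
  Stage 3: F_3 = 10^(0.717/10) = 1.180, G_3 = 10^(17.3/10) = 53.70
  Stage 4: F_4 = 10^(4.74/10) = 2.979, G_4 = 10^(19.2/10) = 83.18
Friis cascade:
  F = 2.113 + (1.340 − 1)/0.4732 + (1.180 − 1)/0.3532 + (2.979 − 1)/18.97 = 3.444
NF = 10 log₁₀(3.444) = 5.37 dB

5.37 dB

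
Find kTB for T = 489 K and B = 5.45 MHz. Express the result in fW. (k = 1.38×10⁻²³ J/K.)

36.8 fW

P_n = kTB = 1.38×10⁻²³ × 489 × 5.45×10⁶ = 3.68×10⁻¹⁴ W = 36.8 fW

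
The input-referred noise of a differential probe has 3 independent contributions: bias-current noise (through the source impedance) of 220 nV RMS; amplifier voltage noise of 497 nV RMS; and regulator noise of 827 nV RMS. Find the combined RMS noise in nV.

Uncorrelated sources add in power (mean-square): V_tot = √(ΣV_i²)
V_tot = √[(2.20×10⁻⁷)² + (4.97×10⁻⁷)² + (8.27×10⁻⁷)²] = 9.90×10⁻⁷ V = 990 nV

990 nV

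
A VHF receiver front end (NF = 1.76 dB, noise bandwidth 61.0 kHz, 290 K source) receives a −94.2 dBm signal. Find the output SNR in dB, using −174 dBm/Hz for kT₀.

Noise floor: N = −174 + 10 log₁₀(B) + NF
10 log₁₀(6.10×10⁴) = 47.85 dB
N = −174 + 47.85 + 1.76 = −124.39 dBm
SNR = P_sig − N = −94.2 − (−124.39) = 30.19 dB → 30.2 dB

30.2 dB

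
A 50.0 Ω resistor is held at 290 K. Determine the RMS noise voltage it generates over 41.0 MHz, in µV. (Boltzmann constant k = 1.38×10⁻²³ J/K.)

5.73 µV

V_n = √(4kTRB)
4kTRB = 4 × 1.38×10⁻²³ × 290 × 5.00×10¹ × 4.10×10⁷ = 3.28×10⁻¹¹ V²
V_n = √(3.28×10⁻¹¹) = 5.73×10⁻⁶ V = 5.73 µV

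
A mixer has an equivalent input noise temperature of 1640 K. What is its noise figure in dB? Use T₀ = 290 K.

8.23 dB

F = 1 + T_e/T₀ = 1 + 1640/290 = 6.65517
NF = 10 log₁₀(6.65517) = 8.23 dB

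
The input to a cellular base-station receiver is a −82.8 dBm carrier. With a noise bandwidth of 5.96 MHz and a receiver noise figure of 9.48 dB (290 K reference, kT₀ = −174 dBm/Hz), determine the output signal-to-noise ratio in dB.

14.0 dB

Noise floor: N = −174 + 10 log₁₀(B) + NF
10 log₁₀(5.96×10⁶) = 67.75 dB
N = −174 + 67.75 + 9.48 = −96.77 dBm
SNR = P_sig − N = −82.8 − (−96.77) = 13.97 dB → 14.0 dB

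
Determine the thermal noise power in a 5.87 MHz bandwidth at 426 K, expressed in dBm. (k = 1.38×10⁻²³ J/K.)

−104.6 dBm

P_n = kTB = 1.38×10⁻²³ × 426 × 5.87×10⁶ = 3.45×10⁻¹⁴ W
In dBm: 10 log₁₀(3.45×10⁻¹⁴ / 10⁻³) = −104.6 dBm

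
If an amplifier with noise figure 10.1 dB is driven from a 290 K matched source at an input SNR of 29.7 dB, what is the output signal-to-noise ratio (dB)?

19.6 dB

By definition F = SNR_in/SNR_out, so in dB: SNR_out = SNR_in − NF
SNR_out = 29.7 − 10.1 = 19.6 dB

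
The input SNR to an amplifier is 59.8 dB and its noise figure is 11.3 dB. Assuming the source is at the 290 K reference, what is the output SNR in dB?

48.5 dB

By definition F = SNR_in/SNR_out, so in dB: SNR_out = SNR_in − NF
SNR_out = 59.8 − 11.3 = 48.5 dB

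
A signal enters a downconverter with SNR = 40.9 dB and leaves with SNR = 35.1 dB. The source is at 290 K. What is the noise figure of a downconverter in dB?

NF (dB) = SNR_in(dB) − SNR_out(dB) when the source is at T₀
NF = 40.9 − 35.1 = 5.8 dB

5.8 dB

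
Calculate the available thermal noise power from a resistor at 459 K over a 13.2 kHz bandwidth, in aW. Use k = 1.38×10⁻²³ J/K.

P_n = kTB = 1.38×10⁻²³ × 459 × 1.32×10⁴ = 8.36×10⁻¹⁷ W = 83.6 aW

83.6 aW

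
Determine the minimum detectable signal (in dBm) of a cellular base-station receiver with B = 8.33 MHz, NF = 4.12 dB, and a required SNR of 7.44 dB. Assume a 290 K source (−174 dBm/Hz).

−93.2 dBm

Sensitivity = −174 + 10 log₁₀(B) + NF + SNR_min
= −174 + 69.21 + 4.12 + 7.44
= −93.23 dBm → −93.2 dBm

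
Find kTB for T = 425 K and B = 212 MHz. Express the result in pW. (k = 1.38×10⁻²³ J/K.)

1.24 pW

P_n = kTB = 1.38×10⁻²³ × 425 × 2.12×10⁸ = 1.24×10⁻¹² W = 1.24 pW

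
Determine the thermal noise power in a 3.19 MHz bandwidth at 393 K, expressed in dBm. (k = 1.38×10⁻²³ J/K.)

P_n = kTB = 1.38×10⁻²³ × 393 × 3.19×10⁶ = 1.73×10⁻¹⁴ W
In dBm: 10 log₁₀(1.73×10⁻¹⁴ / 10⁻³) = −107.6 dBm

−107.6 dBm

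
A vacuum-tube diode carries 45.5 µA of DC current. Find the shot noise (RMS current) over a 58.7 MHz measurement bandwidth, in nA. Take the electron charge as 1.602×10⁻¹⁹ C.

29.3 nA

I_n = √(2qI·B)
2qI·B = 2 × 1.602×10⁻¹⁹ × 4.55×10⁻⁵ × 5.87×10⁷ = 8.56×10⁻¹⁶ A²
I_n = √(8.56×10⁻¹⁶) = 2.93×10⁻⁸ A = 29.3 nA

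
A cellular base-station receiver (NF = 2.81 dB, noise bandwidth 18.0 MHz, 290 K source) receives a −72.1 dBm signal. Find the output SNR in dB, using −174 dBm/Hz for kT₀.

Noise floor: N = −174 + 10 log₁₀(B) + NF
10 log₁₀(1.80×10⁷) = 72.55 dB
N = −174 + 72.55 + 2.81 = −98.64 dBm
SNR = P_sig − N = −72.1 − (−98.64) = 26.54 dB → 26.5 dB

26.5 dB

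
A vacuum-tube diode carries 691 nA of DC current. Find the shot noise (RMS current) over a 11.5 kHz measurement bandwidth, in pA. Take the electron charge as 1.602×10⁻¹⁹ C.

I_n = √(2qI·B)
2qI·B = 2 × 1.602×10⁻¹⁹ × 6.91×10⁻⁷ × 1.15×10⁴ = 2.55×10⁻²¹ A²
I_n = √(2.55×10⁻²¹) = 5.05×10⁻¹¹ A = 50.5 pA

50.5 pA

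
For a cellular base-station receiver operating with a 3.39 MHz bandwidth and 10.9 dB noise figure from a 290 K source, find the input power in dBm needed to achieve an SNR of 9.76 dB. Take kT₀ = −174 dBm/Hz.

−88.0 dBm

Sensitivity = −174 + 10 log₁₀(B) + NF + SNR_min
= −174 + 65.3 + 10.9 + 9.76
= −88.04 dBm → −88.0 dBm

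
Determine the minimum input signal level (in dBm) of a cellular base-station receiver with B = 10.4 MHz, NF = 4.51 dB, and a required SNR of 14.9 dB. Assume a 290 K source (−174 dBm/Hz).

Sensitivity = −174 + 10 log₁₀(B) + NF + SNR_min
= −174 + 70.17 + 4.51 + 14.9
= −84.42 dBm → −84.4 dBm

−84.4 dBm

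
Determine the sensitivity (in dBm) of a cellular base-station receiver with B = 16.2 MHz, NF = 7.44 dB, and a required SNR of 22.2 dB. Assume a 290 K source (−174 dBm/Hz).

Sensitivity = −174 + 10 log₁₀(B) + NF + SNR_min
= −174 + 72.1 + 7.44 + 22.2
= −72.26 dBm → −72.3 dBm

−72.3 dBm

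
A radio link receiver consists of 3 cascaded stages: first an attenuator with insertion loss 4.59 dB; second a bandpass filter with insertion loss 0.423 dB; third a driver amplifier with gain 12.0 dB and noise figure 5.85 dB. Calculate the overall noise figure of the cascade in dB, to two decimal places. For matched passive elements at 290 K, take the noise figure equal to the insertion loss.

10.86 dB

Convert to linear (a loss of L dB is a gain of −L dB): F_i = 10^(NF_i/10), G_i = 10^(G_i,dB/10)
  Stage 1: F_1 = 10^(4.59/10) = 2.877, G_1 = 10^(−4.59/10) = 0.3475
  Stage 2: F_2 = 10^(0.423/10) = 1.102, G_2 = 10^(−0.423/10) = 0.9072
  Stage 3: F_3 = 10^(5.85/10) = 3.846, G_3 = 10^(12.0/10) = 15.85
Friis cascade:
  F = 2.877 + (1.102 − 1)/0.3475 + (3.846 − 1)/0.3153 = 12.20
NF = 10 log₁₀(12.20) = 10.86 dB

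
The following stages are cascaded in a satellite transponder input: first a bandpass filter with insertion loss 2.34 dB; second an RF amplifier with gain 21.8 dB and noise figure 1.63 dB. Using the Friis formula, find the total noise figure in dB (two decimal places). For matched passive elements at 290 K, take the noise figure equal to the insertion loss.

3.97 dB

Convert to linear (a loss of L dB is a gain of −L dB): F_i = 10^(NF_i/10), G_i = 10^(G_i,dB/10)
  Stage 1: F_1 = 10^(2.34/10) = 1.714, G_1 = 10^(−2.34/10) = 0.5834
  Stage 2: F_2 = 10^(1.63/10) = 1.455, G_2 = 10^(21.8/10) = 151.4
Friis cascade:
  F = 1.714 + (1.455 − 1)/0.5834 = 2.495
NF = 10 log₁₀(2.495) = 3.97 dB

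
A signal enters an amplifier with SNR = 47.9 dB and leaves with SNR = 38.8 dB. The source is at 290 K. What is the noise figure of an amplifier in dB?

9.1 dB

NF (dB) = SNR_in(dB) − SNR_out(dB) when the source is at T₀
NF = 47.9 − 38.8 = 9.1 dB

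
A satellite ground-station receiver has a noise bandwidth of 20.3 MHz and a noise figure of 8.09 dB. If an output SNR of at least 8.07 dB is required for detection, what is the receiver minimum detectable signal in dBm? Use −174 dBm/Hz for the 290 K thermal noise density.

Sensitivity = −174 + 10 log₁₀(B) + NF + SNR_min
= −174 + 73.07 + 8.09 + 8.07
= −84.77 dBm → −84.8 dBm

−84.8 dBm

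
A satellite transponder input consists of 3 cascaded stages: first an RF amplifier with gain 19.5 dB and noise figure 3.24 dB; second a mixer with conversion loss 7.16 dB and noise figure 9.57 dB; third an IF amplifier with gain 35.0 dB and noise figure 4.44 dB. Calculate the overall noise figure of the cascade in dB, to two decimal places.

Convert to linear (a loss of L dB is a gain of −L dB): F_i = 10^(NF_i/10), G_i = 10^(G_i,dB/10)
  Stage 1: F_1 = 10^(3.24/10) = 2.109, G_1 = 10^(19.5/10) = 89.13
  Stage 2: F_2 = 10^(9.57/10) = 9.057, G_2 = 10^(−7.16/10) = 0.1923
  Stage 3: F_3 = 10^(4.44/10) = 2.780, G_3 = 10^(35.0/10) = 3162
Friis cascade:
  F = 2.109 + (9.057 − 1)/89.13 + (2.780 − 1)/17.14 = 2.303
NF = 10 log₁₀(2.303) = 3.62 dB

3.62 dB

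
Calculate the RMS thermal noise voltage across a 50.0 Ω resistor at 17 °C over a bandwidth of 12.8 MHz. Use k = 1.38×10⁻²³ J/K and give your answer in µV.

T = 17 °C + 273.15 = 290.15 K
V_n = √(4kTRB)
4kTRB = 4 × 1.38×10⁻²³ × 290.15 × 5.00×10¹ × 1.28×10⁷ = 1.03×10⁻¹¹ V²
V_n = √(1.03×10⁻¹¹) = 3.20×10⁻⁶ V = 3.20 µV

3.20 µV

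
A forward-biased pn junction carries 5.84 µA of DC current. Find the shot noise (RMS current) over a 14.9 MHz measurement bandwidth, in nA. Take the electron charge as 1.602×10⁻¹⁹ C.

5.28 nA

I_n = √(2qI·B)
2qI·B = 2 × 1.602×10⁻¹⁹ × 5.84×10⁻⁶ × 1.49×10⁷ = 2.79×10⁻¹⁷ A²
I_n = √(2.79×10⁻¹⁷) = 5.28×10⁻⁹ A = 5.28 nA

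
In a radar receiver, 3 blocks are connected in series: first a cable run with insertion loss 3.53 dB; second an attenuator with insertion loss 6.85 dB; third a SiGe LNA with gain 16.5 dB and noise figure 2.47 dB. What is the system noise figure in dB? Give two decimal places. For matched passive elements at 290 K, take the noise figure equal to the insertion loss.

Convert to linear (a loss of L dB is a gain of −L dB): F_i = 10^(NF_i/10), G_i = 10^(G_i,dB/10)
  Stage 1: F_1 = 10^(3.53/10) = 2.254, G_1 = 10^(−3.53/10) = 0.4436
  Stage 2: F_2 = 10^(6.85/10) = 4.842, G_2 = 10^(−6.85/10) = 0.2065
  Stage 3: F_3 = 10^(2.47/10) = 1.766, G_3 = 10^(16.5/10) = 44.67
Friis cascade:
  F = 2.254 + (4.842 − 1)/0.4436 + (1.766 − 1)/0.09162 = 19.28
NF = 10 log₁₀(19.28) = 12.85 dB

12.85 dB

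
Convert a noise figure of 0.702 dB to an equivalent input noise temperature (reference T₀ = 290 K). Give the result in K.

F = 10^(0.702/10) = 1.17544
T_e = (F − 1)·T₀ = (1.17544 − 1) × 290 = 50.9 K

50.9 K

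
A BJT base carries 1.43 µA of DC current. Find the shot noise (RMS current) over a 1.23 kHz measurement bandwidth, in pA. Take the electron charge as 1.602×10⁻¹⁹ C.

I_n = √(2qI·B)
2qI·B = 2 × 1.602×10⁻¹⁹ × 1.43×10⁻⁶ × 1.23×10³ = 5.64×10⁻²² A²
I_n = √(5.64×10⁻²²) = 2.37×10⁻¹¹ A = 23.7 pA

23.7 pA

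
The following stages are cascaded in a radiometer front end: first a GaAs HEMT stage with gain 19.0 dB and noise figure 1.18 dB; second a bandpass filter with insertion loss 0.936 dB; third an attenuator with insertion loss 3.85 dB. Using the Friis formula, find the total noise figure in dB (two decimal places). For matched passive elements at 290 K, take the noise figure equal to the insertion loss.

1.26 dB

Convert to linear (a loss of L dB is a gain of −L dB): F_i = 10^(NF_i/10), G_i = 10^(G_i,dB/10)
  Stage 1: F_1 = 10^(1.18/10) = 1.312, G_1 = 10^(19.0/10) = 79.43
  Stage 2: F_2 = 10^(0.936/10) = 1.241, G_2 = 10^(−0.936/10) = 0.8061
  Stage 3: F_3 = 10^(3.85/10) = 2.427, G_3 = 10^(−3.85/10) = 0.4121
Friis cascade:
  F = 1.312 + (1.241 − 1)/79.43 + (2.427 − 1)/64.03 = 1.338
NF = 10 log₁₀(1.338) = 1.26 dB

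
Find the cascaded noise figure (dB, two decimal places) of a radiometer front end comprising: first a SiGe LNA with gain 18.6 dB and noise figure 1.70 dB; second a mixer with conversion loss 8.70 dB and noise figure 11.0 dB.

2.15 dB

Convert to linear (a loss of L dB is a gain of −L dB): F_i = 10^(NF_i/10), G_i = 10^(G_i,dB/10)
  Stage 1: F_1 = 10^(1.70/10) = 1.479, G_1 = 10^(18.6/10) = 72.44
  Stage 2: F_2 = 10^(11.0/10) = 12.59, G_2 = 10^(−8.70/10) = 0.1349
Friis cascade:
  F = 1.479 + (12.59 − 1)/72.44 = 1.639
NF = 10 log₁₀(1.639) = 2.15 dB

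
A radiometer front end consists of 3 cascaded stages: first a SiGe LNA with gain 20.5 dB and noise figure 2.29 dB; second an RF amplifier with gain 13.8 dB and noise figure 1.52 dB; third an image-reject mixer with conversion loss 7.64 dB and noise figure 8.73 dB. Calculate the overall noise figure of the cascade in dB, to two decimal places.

Convert to linear (a loss of L dB is a gain of −L dB): F_i = 10^(NF_i/10), G_i = 10^(G_i,dB/10)
  Stage 1: F_1 = 10^(2.29/10) = 1.694, G_1 = 10^(20.5/10) = 112.2
  Stage 2: F_2 = 10^(1.52/10) = 1.419, G_2 = 10^(13.8/10) = 23.99
  Stage 3: F_3 = 10^(8.73/10) = 7.464, G_3 = 10^(−7.64/10) = 0.1722
Friis cascade:
  F = 1.694 + (1.419 − 1)/112.2 + (7.464 − 1)/2692 = 1.700
NF = 10 log₁₀(1.700) = 2.31 dB

2.31 dB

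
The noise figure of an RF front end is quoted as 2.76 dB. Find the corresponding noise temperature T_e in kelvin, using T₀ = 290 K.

258 K

F = 10^(2.76/10) = 1.88799
T_e = (F − 1)·T₀ = (1.88799 − 1) × 290 = 258 K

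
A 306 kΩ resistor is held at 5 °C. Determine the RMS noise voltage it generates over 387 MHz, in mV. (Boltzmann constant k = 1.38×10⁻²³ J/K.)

1.35 mV

T = 5 °C + 273.15 = 278.15 K
V_n = √(4kTRB)
4kTRB = 4 × 1.38×10⁻²³ × 278.15 × 3.06×10⁵ × 3.87×10⁸ = 1.82×10⁻⁶ V²
V_n = √(1.82×10⁻⁶) = 1.35×10⁻³ V = 1.35 mV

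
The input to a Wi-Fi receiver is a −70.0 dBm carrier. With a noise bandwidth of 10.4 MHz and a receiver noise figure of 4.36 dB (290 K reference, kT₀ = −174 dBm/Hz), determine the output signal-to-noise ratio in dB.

29.5 dB

Noise floor: N = −174 + 10 log₁₀(B) + NF
10 log₁₀(1.04×10⁷) = 70.17 dB
N = −174 + 70.17 + 4.36 = −99.47 dBm
SNR = P_sig − N = −70.0 − (−99.47) = 29.47 dB → 29.5 dB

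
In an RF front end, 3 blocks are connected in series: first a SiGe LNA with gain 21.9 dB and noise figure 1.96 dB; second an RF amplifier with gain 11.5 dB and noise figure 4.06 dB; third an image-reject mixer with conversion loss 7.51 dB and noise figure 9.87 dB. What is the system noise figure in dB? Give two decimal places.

2.00 dB

Convert to linear (a loss of L dB is a gain of −L dB): F_i = 10^(NF_i/10), G_i = 10^(G_i,dB/10)
  Stage 1: F_1 = 10^(1.96/10) = 1.570, G_1 = 10^(21.9/10) = 154.9
  Stage 2: F_2 = 10^(4.06/10) = 2.547, G_2 = 10^(11.5/10) = 14.13
  Stage 3: F_3 = 10^(9.87/10) = 9.705, G_3 = 10^(−7.51/10) = 0.1774
Friis cascade:
  F = 1.570 + (2.547 − 1)/154.9 + (9.705 − 1)/2188 = 1.584
NF = 10 log₁₀(1.584) = 2.00 dB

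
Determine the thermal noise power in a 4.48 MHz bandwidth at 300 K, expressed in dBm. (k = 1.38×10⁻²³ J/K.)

P_n = kTB = 1.38×10⁻²³ × 300 × 4.48×10⁶ = 1.85×10⁻¹⁴ W
In dBm: 10 log₁₀(1.85×10⁻¹⁴ / 10⁻³) = −107.3 dBm

−107.3 dBm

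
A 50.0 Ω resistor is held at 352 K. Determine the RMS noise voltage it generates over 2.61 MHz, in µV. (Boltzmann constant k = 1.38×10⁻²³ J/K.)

1.59 µV

V_n = √(4kTRB)
4kTRB = 4 × 1.38×10⁻²³ × 352 × 5.00×10¹ × 2.61×10⁶ = 2.54×10⁻¹² V²
V_n = √(2.54×10⁻¹²) = 1.59×10⁻⁶ V = 1.59 µV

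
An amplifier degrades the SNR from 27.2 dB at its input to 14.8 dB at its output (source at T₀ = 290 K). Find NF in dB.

NF (dB) = SNR_in(dB) − SNR_out(dB) when the source is at T₀
NF = 27.2 − 14.8 = 12.4 dB

12.4 dB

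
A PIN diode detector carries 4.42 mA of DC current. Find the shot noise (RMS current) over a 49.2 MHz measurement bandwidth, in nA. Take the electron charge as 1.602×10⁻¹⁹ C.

264 nA

I_n = √(2qI·B)
2qI·B = 2 × 1.602×10⁻¹⁹ × 4.42×10⁻³ × 4.92×10⁷ = 6.97×10⁻¹⁴ A²
I_n = √(6.97×10⁻¹⁴) = 2.64×10⁻⁷ A = 264 nA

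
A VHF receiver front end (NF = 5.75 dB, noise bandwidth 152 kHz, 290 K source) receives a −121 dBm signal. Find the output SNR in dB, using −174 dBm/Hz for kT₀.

−4.6 dB

Noise floor: N = −174 + 10 log₁₀(B) + NF
10 log₁₀(1.52×10⁵) = 51.82 dB
N = −174 + 51.82 + 5.75 = −116.43 dBm
SNR = P_sig − N = −121 − (−116.43) = −4.57 dB → −4.6 dB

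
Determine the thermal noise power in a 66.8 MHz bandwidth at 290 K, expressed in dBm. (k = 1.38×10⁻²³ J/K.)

−95.7 dBm

P_n = kTB = 1.38×10⁻²³ × 290 × 6.68×10⁷ = 2.67×10⁻¹³ W
In dBm: 10 log₁₀(2.67×10⁻¹³ / 10⁻³) = −95.7 dBm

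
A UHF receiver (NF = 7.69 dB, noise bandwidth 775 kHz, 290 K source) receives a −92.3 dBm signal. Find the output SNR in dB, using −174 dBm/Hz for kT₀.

15.1 dB

Noise floor: N = −174 + 10 log₁₀(B) + NF
10 log₁₀(7.75×10⁵) = 58.89 dB
N = −174 + 58.89 + 7.69 = −107.42 dBm
SNR = P_sig − N = −92.3 − (−107.42) = 15.12 dB → 15.1 dB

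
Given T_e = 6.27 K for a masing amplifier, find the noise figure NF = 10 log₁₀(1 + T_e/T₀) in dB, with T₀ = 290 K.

0.093 dB

F = 1 + T_e/T₀ = 1 + 6.27/290 = 1.02162
NF = 10 log₁₀(1.02162) = 0.093 dB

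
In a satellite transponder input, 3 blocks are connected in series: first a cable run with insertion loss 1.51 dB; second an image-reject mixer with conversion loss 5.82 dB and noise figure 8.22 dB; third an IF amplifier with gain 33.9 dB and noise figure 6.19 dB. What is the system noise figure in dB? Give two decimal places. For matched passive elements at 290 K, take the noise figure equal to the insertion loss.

14.23 dB

Convert to linear (a loss of L dB is a gain of −L dB): F_i = 10^(NF_i/10), G_i = 10^(G_i,dB/10)
  Stage 1: F_1 = 10^(1.51/10) = 1.416, G_1 = 10^(−1.51/10) = 0.7063
  Stage 2: F_2 = 10^(8.22/10) = 6.637, G_2 = 10^(−5.82/10) = 0.2618
  Stage 3: F_3 = 10^(6.19/10) = 4.159, G_3 = 10^(33.9/10) = 2455
Friis cascade:
  F = 1.416 + (6.637 − 1)/0.7063 + (4.159 − 1)/0.1849 = 26.48
NF = 10 log₁₀(26.48) = 14.23 dB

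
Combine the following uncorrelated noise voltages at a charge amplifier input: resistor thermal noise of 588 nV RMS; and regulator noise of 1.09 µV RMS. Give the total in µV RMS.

1.24 µV

Uncorrelated sources add in power (mean-square): V_tot = √(ΣV_i²)
V_tot = √[(5.88×10⁻⁷)² + (1.09×10⁻⁶)²] = 1.24×10⁻⁶ V = 1.24 µV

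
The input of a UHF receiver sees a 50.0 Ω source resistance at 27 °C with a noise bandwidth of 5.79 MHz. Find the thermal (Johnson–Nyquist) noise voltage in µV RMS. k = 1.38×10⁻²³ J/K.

2.19 µV

T = 27 °C + 273.15 = 300.15 K
V_n = √(4kTRB)
4kTRB = 4 × 1.38×10⁻²³ × 300.15 × 5.00×10¹ × 5.79×10⁶ = 4.80×10⁻¹² V²
V_n = √(4.80×10⁻¹²) = 2.19×10⁻⁶ V = 2.19 µV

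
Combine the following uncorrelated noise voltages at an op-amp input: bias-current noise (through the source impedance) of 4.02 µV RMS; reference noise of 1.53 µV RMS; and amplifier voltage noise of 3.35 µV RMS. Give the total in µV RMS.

5.45 µV

Uncorrelated sources add in power (mean-square): V_tot = √(ΣV_i²)
V_tot = √[(4.02×10⁻⁶)² + (1.53×10⁻⁶)² + (3.35×10⁻⁶)²] = 5.45×10⁻⁶ V = 5.45 µV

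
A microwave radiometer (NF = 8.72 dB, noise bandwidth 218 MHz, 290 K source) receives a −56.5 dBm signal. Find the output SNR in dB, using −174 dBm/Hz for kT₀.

25.4 dB

Noise floor: N = −174 + 10 log₁₀(B) + NF
10 log₁₀(2.18×10⁸) = 83.38 dB
N = −174 + 83.38 + 8.72 = −81.90 dBm
SNR = P_sig − N = −56.5 − (−81.90) = 25.40 dB → 25.4 dB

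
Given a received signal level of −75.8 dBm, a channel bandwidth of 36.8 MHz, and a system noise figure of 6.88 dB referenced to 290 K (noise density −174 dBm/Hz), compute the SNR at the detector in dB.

Noise floor: N = −174 + 10 log₁₀(B) + NF
10 log₁₀(3.68×10⁷) = 75.66 dB
N = −174 + 75.66 + 6.88 = −91.46 dBm
SNR = P_sig − N = −75.8 − (−91.46) = 15.66 dB → 15.7 dB

15.7 dB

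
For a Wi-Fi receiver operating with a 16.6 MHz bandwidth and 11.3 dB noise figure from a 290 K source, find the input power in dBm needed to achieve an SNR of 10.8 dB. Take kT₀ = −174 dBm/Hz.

Sensitivity = −174 + 10 log₁₀(B) + NF + SNR_min
= −174 + 72.2 + 11.3 + 10.8
= −79.7 dBm → −79.7 dBm

−79.7 dBm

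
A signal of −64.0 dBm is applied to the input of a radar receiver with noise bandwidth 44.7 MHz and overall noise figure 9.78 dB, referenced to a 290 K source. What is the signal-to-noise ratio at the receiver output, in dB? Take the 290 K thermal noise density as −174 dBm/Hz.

23.7 dB

Noise floor: N = −174 + 10 log₁₀(B) + NF
10 log₁₀(4.47×10⁷) = 76.5 dB
N = −174 + 76.5 + 9.78 = −87.72 dBm
SNR = P_sig − N = −64.0 − (−87.72) = 23.72 dB → 23.7 dB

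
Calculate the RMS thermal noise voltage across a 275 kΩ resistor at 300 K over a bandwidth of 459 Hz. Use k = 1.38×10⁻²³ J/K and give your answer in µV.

1.45 µV

V_n = √(4kTRB)
4kTRB = 4 × 1.38×10⁻²³ × 300 × 2.75×10⁵ × 4.59×10² = 2.09×10⁻¹² V²
V_n = √(2.09×10⁻¹²) = 1.45×10⁻⁶ V = 1.45 µV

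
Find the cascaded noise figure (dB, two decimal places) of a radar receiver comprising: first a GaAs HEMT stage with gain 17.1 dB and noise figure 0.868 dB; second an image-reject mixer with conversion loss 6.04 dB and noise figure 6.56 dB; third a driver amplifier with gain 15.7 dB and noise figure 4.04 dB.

Convert to linear (a loss of L dB is a gain of −L dB): F_i = 10^(NF_i/10), G_i = 10^(G_i,dB/10)
  Stage 1: F_1 = 10^(0.868/10) = 1.221, G_1 = 10^(17.1/10) = 51.29
  Stage 2: F_2 = 10^(6.56/10) = 4.529, G_2 = 10^(−6.04/10) = 0.2489
  Stage 3: F_3 = 10^(4.04/10) = 2.535, G_3 = 10^(15.7/10) = 37.15
Friis cascade:
  F = 1.221 + (4.529 − 1)/51.29 + (2.535 − 1)/12.76 = 1.410
NF = 10 log₁₀(1.410) = 1.49 dB

1.49 dB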